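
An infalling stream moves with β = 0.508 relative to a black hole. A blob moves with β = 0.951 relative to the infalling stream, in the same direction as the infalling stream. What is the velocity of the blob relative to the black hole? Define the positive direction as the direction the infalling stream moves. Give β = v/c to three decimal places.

With v = 0.508 and u' = 0.951 (in units of c),
u = (u' + v)/(1 + u'v/c²):
u = (0.951 + 0.508) / (1 + 0.951·0.508) = 1.4590/1.4831 = 0.9837

β = 0.984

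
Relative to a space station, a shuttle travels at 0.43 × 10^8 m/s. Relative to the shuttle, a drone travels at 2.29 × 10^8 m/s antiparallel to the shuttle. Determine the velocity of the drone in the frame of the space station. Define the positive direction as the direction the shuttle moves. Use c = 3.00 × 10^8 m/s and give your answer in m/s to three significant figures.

-2.09 × 10^8 m/s

In units of c (dividing by 3.00 × 10^8 m/s): v = 0.143, u' = -0.763.
u = (u' + v)/(1 + u'v/c²):
u = (-0.763 + 0.143) / (1 + (-0.763)·0.143) = -0.6200/0.8906 = -0.6962
(Galilean addition would give -0.620c.)
Converting back: u = -0.6962 × 3.00 × 10^8 m/s.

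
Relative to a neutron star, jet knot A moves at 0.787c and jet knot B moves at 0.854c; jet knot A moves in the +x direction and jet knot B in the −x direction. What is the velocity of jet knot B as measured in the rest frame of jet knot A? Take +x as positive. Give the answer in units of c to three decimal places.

β_A = 0.787, β_B = -0.854.
Transform to A's frame with the inverse velocity-addition law: u' = (u − v)/(1 − uv/c²), taking u = β_B and v = β_A.
u' = (-0.854 − 0.787) / (1 − (0.787)(-0.854)) = -1.6410/1.6721 = -0.9814.

-0.981c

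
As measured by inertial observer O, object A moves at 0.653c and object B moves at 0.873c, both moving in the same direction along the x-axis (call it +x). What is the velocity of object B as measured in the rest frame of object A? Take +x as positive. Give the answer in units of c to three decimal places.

+0.512c

β_A = 0.653, β_B = 0.873.
Transform to A's frame with the inverse velocity-addition law: u' = (u − v)/(1 − uv/c²), taking u = β_B and v = β_A.
u' = (0.873 − 0.653) / (1 − (0.653)(0.873)) = 0.2200/0.4299 = 0.5117.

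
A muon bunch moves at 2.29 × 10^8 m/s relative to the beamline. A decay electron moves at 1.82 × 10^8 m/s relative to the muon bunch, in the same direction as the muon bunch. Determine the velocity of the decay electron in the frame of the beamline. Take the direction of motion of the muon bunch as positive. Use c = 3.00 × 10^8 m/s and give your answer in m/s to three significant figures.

In units of c (dividing by 3.00 × 10^8 m/s): v = 0.763, u' = 0.607.
u = (u' + v)/(1 + u'v/c²):
u = (0.607 + 0.763) / (1 + 0.607·0.763) = 1.3700/1.4631 = 0.9364
Converting back: u = 0.9364 × 3.00 × 10^8 m/s.

2.81 × 10^8 m/s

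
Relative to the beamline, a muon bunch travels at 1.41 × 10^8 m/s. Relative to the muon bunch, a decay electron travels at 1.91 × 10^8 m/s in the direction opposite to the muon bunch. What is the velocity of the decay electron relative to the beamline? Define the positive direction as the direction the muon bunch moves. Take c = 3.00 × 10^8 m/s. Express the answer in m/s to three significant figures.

-7.14 × 10^7 m/s

In units of c (dividing by 3.00 × 10^8 m/s): v = 0.470, u' = -0.637.
u = (u' + v)/(1 + u'v/c²):
u = (-0.637 + 0.470) / (1 + (-0.637)·0.470) = -0.1667/0.7008 = -0.2378
(Galilean addition would give -0.167c.)
Converting back: u = -0.2378 × 3.00 × 10^8 m/s.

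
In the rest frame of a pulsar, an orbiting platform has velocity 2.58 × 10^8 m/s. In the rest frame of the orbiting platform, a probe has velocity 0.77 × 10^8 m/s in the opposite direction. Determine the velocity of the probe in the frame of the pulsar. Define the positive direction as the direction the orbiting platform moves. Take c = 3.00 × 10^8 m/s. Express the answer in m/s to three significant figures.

+2.32 × 10^8 m/s

In units of c (dividing by 3.00 × 10^8 m/s): v = 0.860, u' = -0.257.
u = (u' + v)/(1 + u'v/c²):
u = (-0.257 + 0.860) / (1 + (-0.257)·0.860) = 0.6033/0.7793 = 0.7742
Converting back: u = 0.7742 × 3.00 × 10^8 m/s.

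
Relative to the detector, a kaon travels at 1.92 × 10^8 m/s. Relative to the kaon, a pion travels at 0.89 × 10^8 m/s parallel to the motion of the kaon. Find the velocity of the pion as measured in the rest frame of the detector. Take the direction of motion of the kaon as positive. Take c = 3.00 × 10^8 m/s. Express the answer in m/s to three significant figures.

2.36 × 10^8 m/s

In units of c (dividing by 3.00 × 10^8 m/s): v = 0.640, u' = 0.297.
u = (u' + v)/(1 + u'v/c²):
u = (0.297 + 0.640) / (1 + 0.297·0.640) = 0.9367/1.1899 = 0.7872
Converting back: u = 0.7872 × 3.00 × 10^8 m/s.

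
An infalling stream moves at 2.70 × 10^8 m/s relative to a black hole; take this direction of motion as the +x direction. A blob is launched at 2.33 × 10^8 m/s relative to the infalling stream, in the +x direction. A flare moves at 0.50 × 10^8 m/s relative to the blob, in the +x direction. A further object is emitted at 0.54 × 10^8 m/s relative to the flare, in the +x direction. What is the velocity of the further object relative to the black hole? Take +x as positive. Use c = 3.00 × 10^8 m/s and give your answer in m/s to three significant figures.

Apply u = (u' + v)/(1 + u'v/c²) successively, working outward toward the black hole.
(Dividing each given speed by c = 3.00 × 10^8 m/s to work in units of c.)
Start: velocity of the infalling stream relative to the black hole = 0.9000c.
Compose with the blob (u' = 0.777 in the infalling stream frame): u_1 = (0.777 + 0.900) / (1 + 0.777·0.900) = 1.6767/1.6990 = 0.9869.
Compose with the flare (u' = 0.167 in the blob frame): u_2 = (0.167 + 0.987) / (1 + 0.167·0.987) = 1.1535/1.1645 = 0.9906.
Compose with the further object (u' = 0.180 in the flare frame): u_3 = (0.180 + 0.991) / (1 + 0.180·0.991) = 1.1706/1.1783 = 0.9935.
So u = 0.9935 × 3.00 × 10^8 m/s.

2.98 × 10^8 m/s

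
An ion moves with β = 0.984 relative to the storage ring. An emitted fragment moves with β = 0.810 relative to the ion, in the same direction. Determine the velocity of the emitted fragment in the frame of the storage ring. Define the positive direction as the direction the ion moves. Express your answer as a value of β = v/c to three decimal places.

With v = 0.984 and u' = 0.810 (in units of c),
u = (u' + v)/(1 + u'v/c²):
u = (0.810 + 0.984) / (1 + 0.810·0.984) = 1.7940/1.7970 = 0.9983
(Galilean addition would give +1.794c, exceeding c.)

β = 0.998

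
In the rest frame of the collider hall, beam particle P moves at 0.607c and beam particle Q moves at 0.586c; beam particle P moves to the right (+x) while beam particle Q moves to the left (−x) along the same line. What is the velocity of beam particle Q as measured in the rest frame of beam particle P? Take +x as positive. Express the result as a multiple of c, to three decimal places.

β_A = 0.607, β_B = -0.586.
Transform to A's frame with the inverse velocity-addition law: u' = (u − v)/(1 − uv/c²), taking u = β_B and v = β_A.
u' = (-0.586 − 0.607) / (1 − (0.607)(-0.586)) = -1.1930/1.3557 = -0.8800.

-0.880c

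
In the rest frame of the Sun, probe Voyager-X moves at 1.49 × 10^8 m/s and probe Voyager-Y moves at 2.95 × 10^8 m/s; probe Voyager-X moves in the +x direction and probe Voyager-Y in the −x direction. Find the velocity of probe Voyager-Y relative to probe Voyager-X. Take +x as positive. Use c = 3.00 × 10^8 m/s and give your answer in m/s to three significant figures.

β_A = 0.497, β_B = -0.983 (dividing each by c = 3.00 × 10^8 m/s).
Transform to A's frame with the inverse velocity-addition law: u' = (u − v)/(1 − uv/c²), taking u = β_B and v = β_A.
u' = (-0.983 − 0.497) / (1 − (0.497)(-0.983)) = -1.4800/1.4884 = -0.9944.
u' = -0.9944 × 3.00 × 10^8 m/s.

-2.98 × 10^8 m/s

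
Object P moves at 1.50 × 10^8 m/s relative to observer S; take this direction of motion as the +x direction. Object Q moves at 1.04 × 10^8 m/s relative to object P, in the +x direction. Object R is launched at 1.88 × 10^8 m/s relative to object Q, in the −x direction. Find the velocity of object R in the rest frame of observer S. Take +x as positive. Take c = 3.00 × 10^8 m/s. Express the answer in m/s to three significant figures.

Apply u = (u' + v)/(1 + u'v/c²) successively, working outward toward observer S.
(Dividing each given speed by c = 3.00 × 10^8 m/s to work in units of c.)
Start: velocity of object P relative to observer S = 0.5000c.
Compose with object Q (u' = 0.347 in object P frame): u_1 = (0.347 + 0.500) / (1 + 0.347·0.500) = 0.8467/1.1733 = 0.7216.
Compose with object R (u' = -0.627 in object Q frame): u_2 = (-0.627 + 0.722) / (1 + (-0.627)·0.722) = 0.0949/0.5478 = 0.1733.
So u = 0.1733 × 3.00 × 10^8 m/s.

+5.20 × 10^7 m/s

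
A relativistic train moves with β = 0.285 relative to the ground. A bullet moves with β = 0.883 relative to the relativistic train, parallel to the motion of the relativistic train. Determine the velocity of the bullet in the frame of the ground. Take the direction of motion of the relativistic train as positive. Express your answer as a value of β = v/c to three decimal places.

With v = 0.285 and u' = 0.883 (in units of c),
u = (u' + v)/(1 + u'v/c²):
u = (0.883 + 0.285) / (1 + 0.883·0.285) = 1.1680/1.2517 = 0.9332
(Galilean addition would give +1.168c, exceeding c.)

β = 0.933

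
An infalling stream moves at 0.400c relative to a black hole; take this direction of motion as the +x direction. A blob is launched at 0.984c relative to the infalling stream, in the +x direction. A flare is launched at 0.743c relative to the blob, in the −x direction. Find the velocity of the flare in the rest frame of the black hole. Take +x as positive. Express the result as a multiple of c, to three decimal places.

Apply u = (u' + v)/(1 + u'v/c²) successively, working outward toward the black hole.
Start: velocity of the infalling stream relative to the black hole = 0.4000c.
Compose with the blob (u' = 0.984 in the infalling stream frame): u_1 = (0.984 + 0.400) / (1 + 0.984·0.400) = 1.3840/1.3936 = 0.9931.
Compose with the flare (u' = -0.743 in the blob frame): u_2 = (-0.743 + 0.993) / (1 + (-0.743)·0.993) = 0.2501/0.2621 = 0.9542.

+0.954c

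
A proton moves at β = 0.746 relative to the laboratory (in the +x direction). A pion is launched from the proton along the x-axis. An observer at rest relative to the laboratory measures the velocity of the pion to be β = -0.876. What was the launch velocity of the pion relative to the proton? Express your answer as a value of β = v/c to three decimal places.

Invert the composition law: u' = (u − v)/(1 − uv/c²).
u' = (-0.876 − 0.746) / (1 − (-0.876)(0.746)) = -1.6220/1.6535 = -0.9810.

β = -0.981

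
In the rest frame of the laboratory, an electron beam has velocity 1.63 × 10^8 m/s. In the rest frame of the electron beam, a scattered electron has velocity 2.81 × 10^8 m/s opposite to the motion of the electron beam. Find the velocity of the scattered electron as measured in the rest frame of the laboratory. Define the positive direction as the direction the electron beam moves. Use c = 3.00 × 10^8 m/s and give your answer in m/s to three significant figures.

In units of c (dividing by 3.00 × 10^8 m/s): v = 0.543, u' = -0.937.
u = (u' + v)/(1 + u'v/c²):
u = (-0.937 + 0.543) / (1 + (-0.937)·0.543) = -0.3933/0.4911 = -0.8010
(Galilean addition would give -0.393c.)
Converting back: u = -0.8010 × 3.00 × 10^8 m/s.

-2.40 × 10^8 m/s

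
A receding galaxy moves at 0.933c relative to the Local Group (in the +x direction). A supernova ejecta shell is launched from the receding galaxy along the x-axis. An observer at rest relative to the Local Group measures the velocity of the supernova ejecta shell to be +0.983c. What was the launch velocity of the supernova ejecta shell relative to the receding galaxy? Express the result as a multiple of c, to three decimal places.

Invert the composition law: u' = (u − v)/(1 − uv/c²).
u' = (0.983 − 0.933) / (1 − (0.983)(0.933)) = 0.0500/0.0829 = 0.6034.

+0.603c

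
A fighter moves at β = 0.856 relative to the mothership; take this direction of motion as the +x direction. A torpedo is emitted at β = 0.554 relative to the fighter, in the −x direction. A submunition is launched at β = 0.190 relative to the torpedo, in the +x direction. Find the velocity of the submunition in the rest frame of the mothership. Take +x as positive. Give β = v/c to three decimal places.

Apply u = (u' + v)/(1 + u'v/c²) successively, working outward toward the mothership.
Start: velocity of the fighter relative to the mothership = 0.8560c.
Compose with the torpedo (u' = -0.554 in the fighter frame): u_1 = (-0.554 + 0.856) / (1 + (-0.554)·0.856) = 0.3020/0.5258 = 0.5744.
Compose with the submunition (u' = 0.190 in the torpedo frame): u_2 = (0.190 + 0.574) / (1 + 0.190·0.574) = 0.7644/1.1091 = 0.6892.

β = +0.689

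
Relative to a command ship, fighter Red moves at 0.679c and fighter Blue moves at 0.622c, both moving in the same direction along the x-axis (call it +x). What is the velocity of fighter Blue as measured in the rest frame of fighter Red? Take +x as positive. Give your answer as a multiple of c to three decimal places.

-0.099c

β_A = 0.679, β_B = 0.622.
Transform to A's frame with the inverse velocity-addition law: u' = (u − v)/(1 − uv/c²), taking u = β_B and v = β_A.
u' = (0.622 − 0.679) / (1 − (0.679)(0.622)) = -0.0570/0.5777 = -0.0987.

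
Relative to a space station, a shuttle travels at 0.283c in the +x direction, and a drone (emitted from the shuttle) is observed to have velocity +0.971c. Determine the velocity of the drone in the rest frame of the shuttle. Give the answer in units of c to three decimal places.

Invert the composition law: u' = (u − v)/(1 − uv/c²).
u' = (0.971 − 0.283) / (1 − (0.971)(0.283)) = 0.6880/0.7252 = 0.9487.

+0.949c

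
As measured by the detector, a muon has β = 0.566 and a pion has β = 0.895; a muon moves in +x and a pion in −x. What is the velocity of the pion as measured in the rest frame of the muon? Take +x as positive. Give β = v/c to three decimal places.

β = -0.970

β_A = 0.566, β_B = -0.895.
Transform to A's frame with the inverse velocity-addition law: u' = (u − v)/(1 − uv/c²), taking u = β_B and v = β_A.
u' = (-0.895 − 0.566) / (1 − (0.566)(-0.895)) = -1.4610/1.5066 = -0.9698.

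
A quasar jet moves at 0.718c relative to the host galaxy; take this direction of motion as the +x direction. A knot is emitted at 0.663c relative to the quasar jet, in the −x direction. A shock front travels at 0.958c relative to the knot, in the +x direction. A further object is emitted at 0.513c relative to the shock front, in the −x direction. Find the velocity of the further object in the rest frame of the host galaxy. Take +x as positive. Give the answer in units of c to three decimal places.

+0.898c

Apply u = (u' + v)/(1 + u'v/c²) successively, working outward toward the host galaxy.
Start: velocity of the quasar jet relative to the host galaxy = 0.7180c.
Compose with the knot (u' = -0.663 in the quasar jet frame): u_1 = (-0.663 + 0.718) / (1 + (-0.663)·0.718) = 0.0550/0.5240 = 0.1050.
Compose with the shock front (u' = 0.958 in the knot frame): u_2 = (0.958 + 0.105) / (1 + 0.958·0.105) = 1.0630/1.1006 = 0.9658.
Compose with the further object (u' = -0.513 in the shock front frame): u_3 = (-0.513 + 0.966) / (1 + (-0.513)·0.966) = 0.4528/0.5045 = 0.8976.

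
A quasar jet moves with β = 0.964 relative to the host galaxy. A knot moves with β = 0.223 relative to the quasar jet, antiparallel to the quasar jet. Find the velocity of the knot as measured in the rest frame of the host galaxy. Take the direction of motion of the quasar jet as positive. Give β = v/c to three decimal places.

β = +0.944

With v = 0.964 and u' = -0.223 (in units of c),
u = (u' + v)/(1 + u'v/c²):
u = (-0.223 + 0.964) / (1 + (-0.223)·0.964) = 0.7410/0.7850 = 0.9439
(Galilean addition would give +0.741c.)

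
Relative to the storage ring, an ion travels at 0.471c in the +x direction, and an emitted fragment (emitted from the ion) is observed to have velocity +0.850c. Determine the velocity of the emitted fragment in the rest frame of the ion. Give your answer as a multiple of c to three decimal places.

Invert the composition law: u' = (u − v)/(1 − uv/c²).
u' = (0.850 − 0.471) / (1 − (0.850)(0.471)) = 0.3790/0.5997 = 0.6320.

+0.632c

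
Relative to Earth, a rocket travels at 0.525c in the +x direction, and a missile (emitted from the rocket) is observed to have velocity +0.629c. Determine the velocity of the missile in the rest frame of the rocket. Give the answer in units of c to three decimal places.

Invert the composition law: u' = (u − v)/(1 − uv/c²).
u' = (0.629 − 0.525) / (1 − (0.629)(0.525)) = 0.1040/0.6698 = 0.1553.

+0.155c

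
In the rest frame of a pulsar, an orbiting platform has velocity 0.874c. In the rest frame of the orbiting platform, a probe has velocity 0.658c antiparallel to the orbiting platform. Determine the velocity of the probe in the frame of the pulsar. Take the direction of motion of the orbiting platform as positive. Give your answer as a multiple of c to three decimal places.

With v = 0.874 and u' = -0.658 (in units of c),
u = (u' + v)/(1 + u'v/c²):
u = (-0.658 + 0.874) / (1 + (-0.658)·0.874) = 0.2160/0.4249 = 0.5083
(Galilean addition would give +0.216c.)

+0.508c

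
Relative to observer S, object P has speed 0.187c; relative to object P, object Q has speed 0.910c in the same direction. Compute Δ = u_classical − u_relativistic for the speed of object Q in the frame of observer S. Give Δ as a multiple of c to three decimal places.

Δ = 0.160c

Galilean: u_cl = 0.910 + 0.187 = 1.0970.
Relativistic: u_rel = (0.910 + 0.187) / (1 + 0.910·0.187) = 1.0970/1.1702 = 0.9375.
Δ = 1.0970 − 0.9375 = 0.1595.
(The classical prediction exceeds c; the relativistic result does not.)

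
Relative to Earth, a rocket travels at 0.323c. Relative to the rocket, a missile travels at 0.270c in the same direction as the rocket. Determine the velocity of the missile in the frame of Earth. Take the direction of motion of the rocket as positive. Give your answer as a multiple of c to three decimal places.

0.545c

With v = 0.323 and u' = 0.270 (in units of c),
u = (u' + v)/(1 + u'v/c²):
u = (0.270 + 0.323) / (1 + 0.270·0.323) = 0.5930/1.0872 = 0.5454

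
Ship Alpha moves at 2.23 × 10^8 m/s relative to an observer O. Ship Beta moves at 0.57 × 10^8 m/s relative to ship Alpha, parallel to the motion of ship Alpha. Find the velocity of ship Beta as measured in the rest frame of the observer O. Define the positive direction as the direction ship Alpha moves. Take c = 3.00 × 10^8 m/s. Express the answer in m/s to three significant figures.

2.45 × 10^8 m/s

In units of c (dividing by 3.00 × 10^8 m/s): v = 0.743, u' = 0.190.
u = (u' + v)/(1 + u'v/c²):
u = (0.190 + 0.743) / (1 + 0.190·0.743) = 0.9333/1.1412 = 0.8178
Converting back: u = 0.8178 × 3.00 × 10^8 m/s.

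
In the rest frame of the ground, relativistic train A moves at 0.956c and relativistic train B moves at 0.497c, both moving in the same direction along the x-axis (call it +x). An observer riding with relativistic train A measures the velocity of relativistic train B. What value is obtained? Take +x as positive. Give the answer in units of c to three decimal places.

-0.875c

β_A = 0.956, β_B = 0.497.
Transform to A's frame with the inverse velocity-addition law: u' = (u − v)/(1 − uv/c²), taking u = β_B and v = β_A.
u' = (0.497 − 0.956) / (1 − (0.956)(0.497)) = -0.4590/0.5249 = -0.8745.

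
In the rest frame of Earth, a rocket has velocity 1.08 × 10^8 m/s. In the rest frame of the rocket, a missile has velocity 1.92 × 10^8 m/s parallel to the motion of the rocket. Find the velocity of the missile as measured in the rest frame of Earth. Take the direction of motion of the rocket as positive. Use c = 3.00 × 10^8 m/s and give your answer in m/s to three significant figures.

2.44 × 10^8 m/s

In units of c (dividing by 3.00 × 10^8 m/s): v = 0.360, u' = 0.640.
u = (u' + v)/(1 + u'v/c²):
u = (0.640 + 0.360) / (1 + 0.640·0.360) = 1.0000/1.2304 = 0.8127
Converting back: u = 0.8127 × 3.00 × 10^8 m/s.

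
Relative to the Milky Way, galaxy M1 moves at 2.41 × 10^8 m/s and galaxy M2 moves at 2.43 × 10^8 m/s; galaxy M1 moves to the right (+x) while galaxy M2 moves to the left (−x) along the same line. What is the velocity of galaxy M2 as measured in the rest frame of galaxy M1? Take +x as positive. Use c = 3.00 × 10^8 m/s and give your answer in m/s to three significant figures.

β_A = 0.803, β_B = -0.810 (dividing each by c = 3.00 × 10^8 m/s).
Transform to A's frame with the inverse velocity-addition law: u' = (u − v)/(1 − uv/c²), taking u = β_B and v = β_A.
u' = (-0.810 − 0.803) / (1 − (0.803)(-0.810)) = -1.6133/1.6507 = -0.9774.
u' = -0.9774 × 3.00 × 10^8 m/s.

-2.93 × 10^8 m/s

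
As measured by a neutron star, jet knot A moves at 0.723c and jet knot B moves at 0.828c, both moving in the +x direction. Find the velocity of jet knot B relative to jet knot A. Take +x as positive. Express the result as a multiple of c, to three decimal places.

β_A = 0.723, β_B = 0.828.
Transform to A's frame with the inverse velocity-addition law: u' = (u − v)/(1 − uv/c²), taking u = β_B and v = β_A.
u' = (0.828 − 0.723) / (1 − (0.723)(0.828)) = 0.1050/0.4014 = 0.2616.

+0.262c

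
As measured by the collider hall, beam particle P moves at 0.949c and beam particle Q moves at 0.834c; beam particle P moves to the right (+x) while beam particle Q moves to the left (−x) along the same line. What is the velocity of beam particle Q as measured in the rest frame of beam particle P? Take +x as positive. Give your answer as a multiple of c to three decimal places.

β_A = 0.949, β_B = -0.834.
Transform to A's frame with the inverse velocity-addition law: u' = (u − v)/(1 − uv/c²), taking u = β_B and v = β_A.
u' = (-0.834 − 0.949) / (1 − (0.949)(-0.834)) = -1.7830/1.7915 = -0.9953.

-0.995c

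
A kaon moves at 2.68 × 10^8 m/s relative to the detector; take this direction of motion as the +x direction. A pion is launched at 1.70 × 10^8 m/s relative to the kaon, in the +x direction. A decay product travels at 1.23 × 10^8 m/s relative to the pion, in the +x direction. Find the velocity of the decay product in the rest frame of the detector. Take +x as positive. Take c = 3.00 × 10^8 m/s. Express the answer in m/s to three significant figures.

Apply u = (u' + v)/(1 + u'v/c²) successively, working outward toward the detector.
(Dividing each given speed by c = 3.00 × 10^8 m/s to work in units of c.)
Start: velocity of the kaon relative to the detector = 0.8933c.
Compose with the pion (u' = 0.567 in the kaon frame): u_1 = (0.567 + 0.893) / (1 + 0.567·0.893) = 1.4600/1.5062 = 0.9693.
Compose with the decay product (u' = 0.410 in the pion frame): u_2 = (0.410 + 0.969) / (1 + 0.410·0.969) = 1.3793/1.3974 = 0.9870.
So u = 0.9870 × 3.00 × 10^8 m/s.

2.96 × 10^8 m/s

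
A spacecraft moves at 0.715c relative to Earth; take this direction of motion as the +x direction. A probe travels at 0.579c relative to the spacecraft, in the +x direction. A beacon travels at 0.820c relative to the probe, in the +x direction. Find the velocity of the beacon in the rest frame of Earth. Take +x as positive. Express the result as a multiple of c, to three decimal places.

Apply u = (u' + v)/(1 + u'v/c²) successively, working outward toward Earth.
Start: velocity of the spacecraft relative to Earth = 0.7150c.
Compose with the probe (u' = 0.579 in the spacecraft frame): u_1 = (0.579 + 0.715) / (1 + 0.579·0.715) = 1.2940/1.4140 = 0.9151.
Compose with the beacon (u' = 0.820 in the probe frame): u_2 = (0.820 + 0.915) / (1 + 0.820·0.915) = 1.7351/1.7504 = 0.9913.

0.991c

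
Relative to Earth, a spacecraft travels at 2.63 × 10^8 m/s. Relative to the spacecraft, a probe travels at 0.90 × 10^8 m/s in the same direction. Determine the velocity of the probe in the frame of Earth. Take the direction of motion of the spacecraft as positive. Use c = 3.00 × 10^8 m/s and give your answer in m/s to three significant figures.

2.79 × 10^8 m/s

In units of c (dividing by 3.00 × 10^8 m/s): v = 0.877, u' = 0.300.
u = (u' + v)/(1 + u'v/c²):
u = (0.300 + 0.877) / (1 + 0.300·0.877) = 1.1767/1.2630 = 0.9316
Converting back: u = 0.9316 × 3.00 × 10^8 m/s.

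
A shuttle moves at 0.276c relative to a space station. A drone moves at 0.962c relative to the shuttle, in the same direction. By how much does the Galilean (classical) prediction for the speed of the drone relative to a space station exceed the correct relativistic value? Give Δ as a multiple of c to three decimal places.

Galilean: u_cl = 0.962 + 0.276 = 1.2380.
Relativistic: u_rel = (0.962 + 0.276) / (1 + 0.962·0.276) = 1.2380/1.2655 = 0.9783.
Δ = 1.2380 − 0.9783 = 0.2597.
(The classical prediction exceeds c; the relativistic result does not.)

Δ = 0.260c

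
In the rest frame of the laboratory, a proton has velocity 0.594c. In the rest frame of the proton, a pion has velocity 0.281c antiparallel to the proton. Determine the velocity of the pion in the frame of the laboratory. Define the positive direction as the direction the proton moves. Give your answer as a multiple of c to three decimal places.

With v = 0.594 and u' = -0.281 (in units of c),
u = (u' + v)/(1 + u'v/c²):
u = (-0.281 + 0.594) / (1 + (-0.281)·0.594) = 0.3130/0.8331 = 0.3757
(Galilean addition would give +0.313c.)

+0.376c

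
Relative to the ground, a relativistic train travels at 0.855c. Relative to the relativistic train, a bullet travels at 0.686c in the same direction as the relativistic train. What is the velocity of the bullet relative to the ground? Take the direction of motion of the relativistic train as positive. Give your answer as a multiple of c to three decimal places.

With v = 0.855 and u' = 0.686 (in units of c),
u = (u' + v)/(1 + u'v/c²):
u = (0.686 + 0.855) / (1 + 0.686·0.855) = 1.5410/1.5865 = 0.9713

0.971c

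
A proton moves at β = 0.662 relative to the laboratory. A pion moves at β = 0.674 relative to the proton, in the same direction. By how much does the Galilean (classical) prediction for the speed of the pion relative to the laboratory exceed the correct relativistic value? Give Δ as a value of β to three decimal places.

Galilean: u_cl = 0.674 + 0.662 = 1.3360.
Relativistic: u_rel = (0.674 + 0.662) / (1 + 0.674·0.662) = 1.3360/1.4462 = 0.9238.
Δ = 1.3360 − 0.9238 = 0.4122.
(The classical prediction exceeds c; the relativistic result does not.)

Δ = 0.412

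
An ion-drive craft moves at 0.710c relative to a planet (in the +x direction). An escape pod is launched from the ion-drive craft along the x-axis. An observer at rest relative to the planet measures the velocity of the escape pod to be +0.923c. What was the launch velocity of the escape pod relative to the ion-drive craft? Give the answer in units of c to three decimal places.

Invert the composition law: u' = (u − v)/(1 − uv/c²).
u' = (0.923 − 0.710) / (1 − (0.923)(0.710)) = 0.2130/0.3447 = 0.6180.

+0.618c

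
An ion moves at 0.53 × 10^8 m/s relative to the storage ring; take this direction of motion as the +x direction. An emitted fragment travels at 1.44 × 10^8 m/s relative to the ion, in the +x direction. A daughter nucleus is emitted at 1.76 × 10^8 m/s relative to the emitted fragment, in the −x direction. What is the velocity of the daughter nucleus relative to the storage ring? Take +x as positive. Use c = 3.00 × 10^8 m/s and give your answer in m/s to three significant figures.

+8.68 × 10^6 m/s

Apply u = (u' + v)/(1 + u'v/c²) successively, working outward toward the storage ring.
(Dividing each given speed by c = 3.00 × 10^8 m/s to work in units of c.)
Start: velocity of the ion relative to the storage ring = 0.1767c.
Compose with the emitted fragment (u' = 0.480 in the ion frame): u_1 = (0.480 + 0.177) / (1 + 0.480·0.177) = 0.6567/1.0848 = 0.6053.
Compose with the daughter nucleus (u' = -0.587 in the emitted fragment frame): u_2 = (-0.587 + 0.605) / (1 + (-0.587)·0.605) = 0.0187/0.6449 = 0.0289.
So u = 0.0289 × 3.00 × 10^8 m/s.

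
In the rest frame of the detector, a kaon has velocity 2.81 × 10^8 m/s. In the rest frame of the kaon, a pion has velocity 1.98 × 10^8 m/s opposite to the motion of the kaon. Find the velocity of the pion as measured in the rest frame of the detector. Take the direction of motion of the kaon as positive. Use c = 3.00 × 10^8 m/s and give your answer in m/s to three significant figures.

+2.17 × 10^8 m/s

In units of c (dividing by 3.00 × 10^8 m/s): v = 0.937, u' = -0.660.
u = (u' + v)/(1 + u'v/c²):
u = (-0.660 + 0.937) / (1 + (-0.660)·0.937) = 0.2767/0.3818 = 0.7246
Converting back: u = 0.7246 × 3.00 × 10^8 m/s.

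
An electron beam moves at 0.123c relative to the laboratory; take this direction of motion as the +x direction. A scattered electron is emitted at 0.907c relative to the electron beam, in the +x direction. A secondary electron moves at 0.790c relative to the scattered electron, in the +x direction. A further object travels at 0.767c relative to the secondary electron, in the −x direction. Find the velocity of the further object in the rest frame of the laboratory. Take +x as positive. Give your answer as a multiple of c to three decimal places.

+0.934c

Apply u = (u' + v)/(1 + u'v/c²) successively, working outward toward the laboratory.
Start: velocity of the electron beam relative to the laboratory = 0.1230c.
Compose with the scattered electron (u' = 0.907 in the electron beam frame): u_1 = (0.907 + 0.123) / (1 + 0.907·0.123) = 1.0300/1.1116 = 0.9266.
Compose with the secondary electron (u' = 0.790 in the scattered electron frame): u_2 = (0.790 + 0.927) / (1 + 0.790·0.927) = 1.7166/1.7320 = 0.9911.
Compose with the further object (u' = -0.767 in the secondary electron frame): u_3 = (-0.767 + 0.991) / (1 + (-0.767)·0.991) = 0.2241/0.2398 = 0.9345.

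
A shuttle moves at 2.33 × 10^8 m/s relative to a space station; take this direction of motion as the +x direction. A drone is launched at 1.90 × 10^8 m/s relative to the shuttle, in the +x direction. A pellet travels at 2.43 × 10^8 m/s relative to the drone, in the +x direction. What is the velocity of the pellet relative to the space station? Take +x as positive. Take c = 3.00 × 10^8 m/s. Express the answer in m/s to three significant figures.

Apply u = (u' + v)/(1 + u'v/c²) successively, working outward toward the space station.
(Dividing each given speed by c = 3.00 × 10^8 m/s to work in units of c.)
Start: velocity of the shuttle relative to the space station = 0.7767c.
Compose with the drone (u' = 0.633 in the shuttle frame): u_1 = (0.633 + 0.777) / (1 + 0.633·0.777) = 1.4100/1.4919 = 0.9451.
Compose with the pellet (u' = 0.810 in the drone frame): u_2 = (0.810 + 0.945) / (1 + 0.810·0.945) = 1.7551/1.7655 = 0.9941.
So u = 0.9941 × 3.00 × 10^8 m/s.

2.98 × 10^8 m/s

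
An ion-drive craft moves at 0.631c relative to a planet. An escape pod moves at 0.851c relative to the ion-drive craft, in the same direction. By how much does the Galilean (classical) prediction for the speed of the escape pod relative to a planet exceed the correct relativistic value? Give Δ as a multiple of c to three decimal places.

Δ = 0.518c

Galilean: u_cl = 0.851 + 0.631 = 1.4820.
Relativistic: u_rel = (0.851 + 0.631) / (1 + 0.851·0.631) = 1.4820/1.5370 = 0.9642.
Δ = 1.4820 − 0.9642 = 0.5178.
(The classical prediction exceeds c; the relativistic result does not.)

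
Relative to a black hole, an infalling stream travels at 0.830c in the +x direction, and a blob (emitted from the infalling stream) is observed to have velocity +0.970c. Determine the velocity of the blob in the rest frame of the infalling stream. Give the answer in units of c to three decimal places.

+0.718c

Invert the composition law: u' = (u − v)/(1 − uv/c²).
u' = (0.970 − 0.830) / (1 − (0.970)(0.830)) = 0.1400/0.1949 = 0.7183.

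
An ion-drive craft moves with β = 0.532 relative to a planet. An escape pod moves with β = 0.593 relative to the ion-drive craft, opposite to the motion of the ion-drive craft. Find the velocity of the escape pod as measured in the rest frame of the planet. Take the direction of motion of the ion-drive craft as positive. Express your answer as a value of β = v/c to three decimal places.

β = -0.089

With v = 0.532 and u' = -0.593 (in units of c),
u = (u' + v)/(1 + u'v/c²):
u = (-0.593 + 0.532) / (1 + (-0.593)·0.532) = -0.0610/0.6845 = -0.0891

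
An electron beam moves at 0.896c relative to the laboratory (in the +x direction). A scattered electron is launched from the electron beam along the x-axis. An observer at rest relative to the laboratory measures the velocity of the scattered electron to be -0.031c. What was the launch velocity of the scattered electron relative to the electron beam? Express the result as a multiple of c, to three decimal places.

Invert the composition law: u' = (u − v)/(1 − uv/c²).
u' = (-0.031 − 0.896) / (1 − (-0.031)(0.896)) = -0.9270/1.0278 = -0.9019.

-0.902c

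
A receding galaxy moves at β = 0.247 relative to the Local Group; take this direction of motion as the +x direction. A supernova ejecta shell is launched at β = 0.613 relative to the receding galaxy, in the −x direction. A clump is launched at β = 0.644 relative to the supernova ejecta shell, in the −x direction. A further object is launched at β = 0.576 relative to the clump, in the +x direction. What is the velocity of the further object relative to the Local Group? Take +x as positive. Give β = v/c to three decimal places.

β = -0.515

Apply u = (u' + v)/(1 + u'v/c²) successively, working outward toward the Local Group.
Start: velocity of the receding galaxy relative to the Local Group = 0.2470c.
Compose with the supernova ejecta shell (u' = -0.613 in the receding galaxy frame): u_1 = (-0.613 + 0.247) / (1 + (-0.613)·0.247) = -0.3660/0.8486 = -0.4313.
Compose with the clump (u' = -0.644 in the supernova ejecta shell frame): u_2 = (-0.644 + (-0.431)) / (1 + (-0.644)·(-0.431)) = -1.0753/1.2778 = -0.8416.
Compose with the further object (u' = 0.576 in the clump frame): u_3 = (0.576 + (-0.842)) / (1 + 0.576·(-0.842)) = -0.2656/0.5153 = -0.5154.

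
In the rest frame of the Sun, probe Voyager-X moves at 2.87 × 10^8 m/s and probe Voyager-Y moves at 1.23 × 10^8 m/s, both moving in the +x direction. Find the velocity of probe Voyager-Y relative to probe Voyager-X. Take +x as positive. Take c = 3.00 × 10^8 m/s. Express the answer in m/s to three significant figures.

β_A = 0.957, β_B = 0.410 (dividing each by c = 3.00 × 10^8 m/s).
Transform to A's frame with the inverse velocity-addition law: u' = (u − v)/(1 − uv/c²), taking u = β_B and v = β_A.
u' = (0.410 − 0.957) / (1 − (0.957)(0.410)) = -0.5467/0.6078 = -0.8995.
u' = -0.8995 × 3.00 × 10^8 m/s.

-2.70 × 10^8 m/s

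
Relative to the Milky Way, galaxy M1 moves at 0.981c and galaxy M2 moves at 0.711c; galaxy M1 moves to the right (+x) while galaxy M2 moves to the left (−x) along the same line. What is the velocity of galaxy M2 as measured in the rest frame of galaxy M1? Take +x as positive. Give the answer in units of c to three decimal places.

-0.997c

β_A = 0.981, β_B = -0.711.
Transform to A's frame with the inverse velocity-addition law: u' = (u − v)/(1 − uv/c²), taking u = β_B and v = β_A.
u' = (-0.711 − 0.981) / (1 − (0.981)(-0.711)) = -1.6920/1.6975 = -0.9968.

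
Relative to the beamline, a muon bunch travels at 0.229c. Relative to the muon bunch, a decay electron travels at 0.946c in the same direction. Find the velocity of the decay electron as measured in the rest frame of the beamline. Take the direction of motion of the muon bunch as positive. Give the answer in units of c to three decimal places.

0.966c

With v = 0.229 and u' = 0.946 (in units of c),
u = (u' + v)/(1 + u'v/c²):
u = (0.946 + 0.229) / (1 + 0.946·0.229) = 1.1750/1.2166 = 0.9658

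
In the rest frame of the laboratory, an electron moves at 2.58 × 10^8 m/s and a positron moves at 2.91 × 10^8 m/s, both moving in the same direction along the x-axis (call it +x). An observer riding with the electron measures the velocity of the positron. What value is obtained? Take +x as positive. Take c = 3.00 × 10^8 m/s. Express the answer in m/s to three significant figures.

+1.99 × 10^8 m/s

β_A = 0.860, β_B = 0.970 (dividing each by c = 3.00 × 10^8 m/s).
Transform to A's frame with the inverse velocity-addition law: u' = (u − v)/(1 − uv/c²), taking u = β_B and v = β_A.
u' = (0.970 − 0.860) / (1 − (0.860)(0.970)) = 0.1100/0.1658 = 0.6634.
u' = 0.6634 × 3.00 × 10^8 m/s.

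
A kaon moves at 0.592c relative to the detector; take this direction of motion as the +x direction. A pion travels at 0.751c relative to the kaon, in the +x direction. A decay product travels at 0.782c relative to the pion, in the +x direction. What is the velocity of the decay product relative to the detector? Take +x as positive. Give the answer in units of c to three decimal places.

Apply u = (u' + v)/(1 + u'v/c²) successively, working outward toward the detector.
Start: velocity of the kaon relative to the detector = 0.5920c.
Compose with the pion (u' = 0.751 in the kaon frame): u_1 = (0.751 + 0.592) / (1 + 0.751·0.592) = 1.3430/1.4446 = 0.9297.
Compose with the decay product (u' = 0.782 in the pion frame): u_2 = (0.782 + 0.930) / (1 + 0.782·0.930) = 1.7117/1.7270 = 0.9911.

0.991c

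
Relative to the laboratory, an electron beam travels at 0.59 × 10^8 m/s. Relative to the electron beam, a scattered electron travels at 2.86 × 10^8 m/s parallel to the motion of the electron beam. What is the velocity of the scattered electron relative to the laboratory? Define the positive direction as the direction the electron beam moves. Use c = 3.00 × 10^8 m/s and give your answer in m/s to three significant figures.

In units of c (dividing by 3.00 × 10^8 m/s): v = 0.197, u' = 0.953.
u = (u' + v)/(1 + u'v/c²):
u = (0.953 + 0.197) / (1 + 0.953·0.197) = 1.1500/1.1875 = 0.9684
Converting back: u = 0.9684 × 3.00 × 10^8 m/s.

2.91 × 10^8 m/s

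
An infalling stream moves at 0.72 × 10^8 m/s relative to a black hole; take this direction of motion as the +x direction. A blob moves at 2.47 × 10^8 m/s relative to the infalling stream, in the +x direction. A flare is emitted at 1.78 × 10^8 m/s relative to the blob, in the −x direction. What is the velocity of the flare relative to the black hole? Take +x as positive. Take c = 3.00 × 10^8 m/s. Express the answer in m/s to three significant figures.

Apply u = (u' + v)/(1 + u'v/c²) successively, working outward toward the black hole.
(Dividing each given speed by c = 3.00 × 10^8 m/s to work in units of c.)
Start: velocity of the infalling stream relative to the black hole = 0.2400c.
Compose with the blob (u' = 0.823 in the infalling stream frame): u_1 = (0.823 + 0.240) / (1 + 0.823·0.240) = 1.0633/1.1976 = 0.8879.
Compose with the flare (u' = -0.593 in the blob frame): u_2 = (-0.593 + 0.888) / (1 + (-0.593)·0.888) = 0.2946/0.4732 = 0.6225.
So u = 0.6225 × 3.00 × 10^8 m/s.

+1.87 × 10^8 m/s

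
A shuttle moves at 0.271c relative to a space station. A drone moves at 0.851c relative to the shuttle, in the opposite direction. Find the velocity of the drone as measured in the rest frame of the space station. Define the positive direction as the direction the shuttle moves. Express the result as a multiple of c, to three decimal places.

-0.754c

With v = 0.271 and u' = -0.851 (in units of c),
u = (u' + v)/(1 + u'v/c²):
u = (-0.851 + 0.271) / (1 + (-0.851)·0.271) = -0.5800/0.7694 = -0.7539
(Galilean addition would give -0.580c.)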